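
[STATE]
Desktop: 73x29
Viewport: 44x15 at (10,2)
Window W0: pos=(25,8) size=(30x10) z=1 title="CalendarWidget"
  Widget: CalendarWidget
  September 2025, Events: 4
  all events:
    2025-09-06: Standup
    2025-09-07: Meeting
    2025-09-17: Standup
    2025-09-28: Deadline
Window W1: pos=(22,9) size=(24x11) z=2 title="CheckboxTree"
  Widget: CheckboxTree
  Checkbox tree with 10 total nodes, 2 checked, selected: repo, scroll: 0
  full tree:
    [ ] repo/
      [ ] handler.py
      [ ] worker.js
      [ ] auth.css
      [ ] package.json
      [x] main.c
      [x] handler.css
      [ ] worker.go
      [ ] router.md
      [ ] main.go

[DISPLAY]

                                            
                                            
                                            
                                            
                                            
                                            
               ┏━━━━━━━━━━━━━━━━━━━━━━━━━━━━
            ┏━━━━━━━━━━━━━━━━━━━━━━┓        
            ┃ CheckboxTree         ┃────────
            ┠──────────────────────┨5       
            ┃>[-] repo/            ┃        
            ┃   [ ] handler.py     ┃7*      
            ┃   [ ] worker.js      ┃        
            ┃   [ ] auth.css       ┃1       
            ┃   [ ] package.json   ┃*       


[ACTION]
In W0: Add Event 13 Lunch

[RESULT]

                                            
                                            
                                            
                                            
                                            
                                            
               ┏━━━━━━━━━━━━━━━━━━━━━━━━━━━━
            ┏━━━━━━━━━━━━━━━━━━━━━━┓        
            ┃ CheckboxTree         ┃────────
            ┠──────────────────────┨5       
            ┃>[-] repo/            ┃        
            ┃   [ ] handler.py     ┃7*      
            ┃   [ ] worker.js      ┃4       
            ┃   [ ] auth.css       ┃1       
            ┃   [ ] package.json   ┃*       


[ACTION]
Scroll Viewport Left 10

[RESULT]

                                            
                                            
                                            
                                            
                                            
                                            
                         ┏━━━━━━━━━━━━━━━━━━
                      ┏━━━━━━━━━━━━━━━━━━━━━
                      ┃ CheckboxTree        
                      ┠─────────────────────
                      ┃>[-] repo/           
                      ┃   [ ] handler.py    
                      ┃   [ ] worker.js     
                      ┃   [ ] auth.css      
                      ┃   [ ] package.json  


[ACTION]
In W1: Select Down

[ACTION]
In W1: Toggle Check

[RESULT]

                                            
                                            
                                            
                                            
                                            
                                            
                         ┏━━━━━━━━━━━━━━━━━━
                      ┏━━━━━━━━━━━━━━━━━━━━━
                      ┃ CheckboxTree        
                      ┠─────────────────────
                      ┃ [-] repo/           
                      ┃>  [x] handler.py    
                      ┃   [ ] worker.js     
                      ┃   [ ] auth.css      
                      ┃   [ ] package.json  


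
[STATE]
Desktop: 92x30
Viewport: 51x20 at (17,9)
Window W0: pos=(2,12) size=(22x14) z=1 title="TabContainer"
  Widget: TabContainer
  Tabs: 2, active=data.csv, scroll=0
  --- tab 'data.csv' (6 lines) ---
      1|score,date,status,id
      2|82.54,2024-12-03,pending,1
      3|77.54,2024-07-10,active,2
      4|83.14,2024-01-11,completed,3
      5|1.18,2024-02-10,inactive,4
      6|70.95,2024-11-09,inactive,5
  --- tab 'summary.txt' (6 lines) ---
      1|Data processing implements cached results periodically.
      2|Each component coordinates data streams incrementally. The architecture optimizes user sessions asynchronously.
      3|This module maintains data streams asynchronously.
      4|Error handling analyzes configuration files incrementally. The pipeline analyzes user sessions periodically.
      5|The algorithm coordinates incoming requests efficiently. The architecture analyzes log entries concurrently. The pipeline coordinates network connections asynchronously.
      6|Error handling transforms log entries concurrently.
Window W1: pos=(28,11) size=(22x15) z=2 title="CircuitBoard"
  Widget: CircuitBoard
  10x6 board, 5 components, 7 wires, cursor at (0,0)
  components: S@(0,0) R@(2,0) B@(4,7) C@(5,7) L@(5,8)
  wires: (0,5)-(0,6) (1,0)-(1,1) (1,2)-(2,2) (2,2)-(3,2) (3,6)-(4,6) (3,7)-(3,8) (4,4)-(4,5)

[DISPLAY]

                                                   
                                                   
           ┏━━━━━━━━━━━━━━━━━━━━┓                  
━━━━━━┓    ┃ CircuitBoard       ┃                  
      ┃    ┠────────────────────┨                  
──────┨    ┃   0 1 2 3 4 5 6 7 8┃                  
mmary.┃    ┃0  [S]              ┃                  
──────┃    ┃                    ┃                  
tus,id┃    ┃1   · ─ ·   ·       ┃                  
03,pen┃    ┃            │       ┃                  
10,act┃    ┃2   R       ·       ┃                  
11,com┃    ┃            │       ┃                  
0,inac┃    ┃3           ·       ┃                  
09,ina┃    ┃                    ┃                  
      ┃    ┃4                   ┃                  
      ┃    ┃                    ┃                  
━━━━━━┛    ┗━━━━━━━━━━━━━━━━━━━━┛                  
                                                   
                                                   
                                                   


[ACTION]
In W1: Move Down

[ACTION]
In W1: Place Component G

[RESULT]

                                                   
                                                   
           ┏━━━━━━━━━━━━━━━━━━━━┓                  
━━━━━━┓    ┃ CircuitBoard       ┃                  
      ┃    ┠────────────────────┨                  
──────┨    ┃   0 1 2 3 4 5 6 7 8┃                  
mmary.┃    ┃0   S               ┃                  
──────┃    ┃                    ┃                  
tus,id┃    ┃1  [G]─ ·   ·       ┃                  
03,pen┃    ┃            │       ┃                  
10,act┃    ┃2   R       ·       ┃                  
11,com┃    ┃            │       ┃                  
0,inac┃    ┃3           ·       ┃                  
09,ina┃    ┃                    ┃                  
      ┃    ┃4                   ┃                  
      ┃    ┃                    ┃                  
━━━━━━┛    ┗━━━━━━━━━━━━━━━━━━━━┛                  
                                                   
                                                   
                                                   


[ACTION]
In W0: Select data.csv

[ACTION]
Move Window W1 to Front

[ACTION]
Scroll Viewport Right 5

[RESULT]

                                                   
                                                   
      ┏━━━━━━━━━━━━━━━━━━━━┓                       
━┓    ┃ CircuitBoard       ┃                       
 ┃    ┠────────────────────┨                       
─┨    ┃   0 1 2 3 4 5 6 7 8┃                       
.┃    ┃0   S               ┃                       
─┃    ┃                    ┃                       
d┃    ┃1  [G]─ ·   ·       ┃                       
n┃    ┃            │       ┃                       
t┃    ┃2   R       ·       ┃                       
m┃    ┃            │       ┃                       
c┃    ┃3           ·       ┃                       
a┃    ┃                    ┃                       
 ┃    ┃4                   ┃                       
 ┃    ┃                    ┃                       
━┛    ┗━━━━━━━━━━━━━━━━━━━━┛                       
                                                   
                                                   
                                                   


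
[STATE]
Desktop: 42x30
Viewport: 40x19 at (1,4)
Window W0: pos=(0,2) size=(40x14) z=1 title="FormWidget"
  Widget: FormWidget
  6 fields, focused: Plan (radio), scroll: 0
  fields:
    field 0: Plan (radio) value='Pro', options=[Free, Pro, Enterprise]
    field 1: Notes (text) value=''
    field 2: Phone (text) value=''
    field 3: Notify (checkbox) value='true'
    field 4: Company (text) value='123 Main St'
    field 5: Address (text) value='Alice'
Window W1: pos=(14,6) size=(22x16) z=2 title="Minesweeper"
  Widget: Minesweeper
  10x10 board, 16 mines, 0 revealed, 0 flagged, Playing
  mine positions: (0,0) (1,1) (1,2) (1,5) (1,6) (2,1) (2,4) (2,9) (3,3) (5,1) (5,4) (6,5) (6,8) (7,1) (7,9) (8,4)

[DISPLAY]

──────────────────────────────────────┨ 
> Plan:       ( ) Free  (●) Pro  ( ) E┃ 
  Notes:     ┏━━━━━━━━━━━━━━━━━━━━┓  ]┃ 
  Phone:     ┃ Minesweeper        ┃  ]┃ 
  Notify:    ┠────────────────────┨   ┃ 
  Company:   ┃■■■■■■■■■■          ┃  ]┃ 
  Address:   ┃■■■■■■■■■■          ┃  ]┃ 
             ┃■■■■■■■■■■          ┃   ┃ 
             ┃■■■■■■■■■■          ┃   ┃ 
             ┃■■■■■■■■■■          ┃   ┃ 
             ┃■■■■■■■■■■          ┃   ┃ 
━━━━━━━━━━━━━┃■■■■■■■■■■          ┃━━━┛ 
             ┃■■■■■■■■■■          ┃     
             ┃■■■■■■■■■■          ┃     
             ┃■■■■■■■■■■          ┃     
             ┃                    ┃     
             ┃                    ┃     
             ┗━━━━━━━━━━━━━━━━━━━━┛     
                                        


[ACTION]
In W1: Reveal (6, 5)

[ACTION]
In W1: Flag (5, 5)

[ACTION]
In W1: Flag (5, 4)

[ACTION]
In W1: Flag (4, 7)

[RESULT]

──────────────────────────────────────┨ 
> Plan:       ( ) Free  (●) Pro  ( ) E┃ 
  Notes:     ┏━━━━━━━━━━━━━━━━━━━━┓  ]┃ 
  Phone:     ┃ Minesweeper        ┃  ]┃ 
  Notify:    ┠────────────────────┨   ┃ 
  Company:   ┃✹■■■■■■■■■          ┃  ]┃ 
  Address:   ┃■✹✹■■✹✹■■■          ┃  ]┃ 
             ┃■✹■■✹■■■■✹          ┃   ┃ 
             ┃■■■✹■■■■■■          ┃   ┃ 
             ┃■■■■■■■■■■          ┃   ┃ 
             ┃■✹■■✹■■■■■          ┃   ┃ 
━━━━━━━━━━━━━┃■■■■■✹■■✹■          ┃━━━┛ 
             ┃■✹■■■■■■■✹          ┃     
             ┃■■■■✹■■■■■          ┃     
             ┃■■■■■■■■■■          ┃     
             ┃                    ┃     
             ┃                    ┃     
             ┗━━━━━━━━━━━━━━━━━━━━┛     
                                        


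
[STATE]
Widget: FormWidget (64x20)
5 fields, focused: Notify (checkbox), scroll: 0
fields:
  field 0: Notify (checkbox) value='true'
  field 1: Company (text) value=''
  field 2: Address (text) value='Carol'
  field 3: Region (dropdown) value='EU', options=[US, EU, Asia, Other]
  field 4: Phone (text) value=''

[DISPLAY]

> Notify:     [x]                                               
  Company:    [                                                ]
  Address:    [Carol                                           ]
  Region:     [EU                                             ▼]
  Phone:      [                                                ]
                                                                
                                                                
                                                                
                                                                
                                                                
                                                                
                                                                
                                                                
                                                                
                                                                
                                                                
                                                                
                                                                
                                                                
                                                                


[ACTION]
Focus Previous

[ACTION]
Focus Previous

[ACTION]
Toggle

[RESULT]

  Notify:     [x]                                               
  Company:    [                                                ]
  Address:    [Carol                                           ]
> Region:     [EU                                             ▼]
  Phone:      [                                                ]
                                                                
                                                                
                                                                
                                                                
                                                                
                                                                
                                                                
                                                                
                                                                
                                                                
                                                                
                                                                
                                                                
                                                                
                                                                


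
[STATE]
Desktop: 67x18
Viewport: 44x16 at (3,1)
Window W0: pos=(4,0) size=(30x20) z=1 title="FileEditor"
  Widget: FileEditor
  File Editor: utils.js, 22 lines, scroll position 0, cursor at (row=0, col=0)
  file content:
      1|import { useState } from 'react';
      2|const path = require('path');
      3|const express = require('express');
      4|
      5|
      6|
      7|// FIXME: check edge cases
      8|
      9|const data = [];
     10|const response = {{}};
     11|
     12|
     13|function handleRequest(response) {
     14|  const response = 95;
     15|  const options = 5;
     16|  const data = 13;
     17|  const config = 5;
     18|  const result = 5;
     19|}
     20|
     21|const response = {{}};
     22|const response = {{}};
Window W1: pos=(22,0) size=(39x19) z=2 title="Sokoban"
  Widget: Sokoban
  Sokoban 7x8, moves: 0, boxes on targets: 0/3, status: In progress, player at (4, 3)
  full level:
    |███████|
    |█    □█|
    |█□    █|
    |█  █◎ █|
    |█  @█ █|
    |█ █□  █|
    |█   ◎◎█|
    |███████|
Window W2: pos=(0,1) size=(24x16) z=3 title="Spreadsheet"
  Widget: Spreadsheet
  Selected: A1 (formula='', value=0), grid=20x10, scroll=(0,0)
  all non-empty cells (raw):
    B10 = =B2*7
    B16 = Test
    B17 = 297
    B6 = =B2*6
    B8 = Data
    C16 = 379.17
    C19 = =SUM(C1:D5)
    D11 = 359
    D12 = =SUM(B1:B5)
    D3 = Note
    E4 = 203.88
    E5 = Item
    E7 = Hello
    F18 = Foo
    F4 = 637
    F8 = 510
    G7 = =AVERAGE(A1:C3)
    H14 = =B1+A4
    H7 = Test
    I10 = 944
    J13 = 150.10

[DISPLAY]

━━━━━━━━━━━━━━━━━━━━┓Sokoban                
preadsheet          ┃───────────────────────
────────────────────┨██████                 
:                   ┃    □█                 
     A       B      ┃□    █                 
--------------------┃  █◎ █                 
1      [0]       0  ┃  @█ █                 
2        0       0  ┃ █□  █                 
3        0       0  ┃   ◎◎█                 
4        0       0  ┃██████                 
5        0       0  ┃oves: 0  0/3           
6        0       0  ┃                       
7        0       0  ┃                       
8        0Data      ┃                       
9        0       0  ┃                       
━━━━━━━━━━━━━━━━━━━━┛                       


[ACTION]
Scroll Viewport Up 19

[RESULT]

 ┏━━━━━━━━━━━━━━━━━┏━━━━━━━━━━━━━━━━━━━━━━━━
━━━━━━━━━━━━━━━━━━━━┓Sokoban                
preadsheet          ┃───────────────────────
────────────────────┨██████                 
:                   ┃    □█                 
     A       B      ┃□    █                 
--------------------┃  █◎ █                 
1      [0]       0  ┃  @█ █                 
2        0       0  ┃ █□  █                 
3        0       0  ┃   ◎◎█                 
4        0       0  ┃██████                 
5        0       0  ┃oves: 0  0/3           
6        0       0  ┃                       
7        0       0  ┃                       
8        0Data      ┃                       
9        0       0  ┃                       


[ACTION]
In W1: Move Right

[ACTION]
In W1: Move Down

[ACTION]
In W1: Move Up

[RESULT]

 ┏━━━━━━━━━━━━━━━━━┏━━━━━━━━━━━━━━━━━━━━━━━━
━━━━━━━━━━━━━━━━━━━━┓Sokoban                
preadsheet          ┃───────────────────────
────────────────────┨██████                 
:                   ┃    □█                 
     A       B      ┃□    █                 
--------------------┃  █◎ █                 
1      [0]       0  ┃  @█ █                 
2        0       0  ┃ █   █                 
3        0       0  ┃  □◎◎█                 
4        0       0  ┃██████                 
5        0       0  ┃oves: 2  0/3           
6        0       0  ┃                       
7        0       0  ┃                       
8        0Data      ┃                       
9        0       0  ┃                       


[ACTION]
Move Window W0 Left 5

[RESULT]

━━━━━━━━━━━━━━━━━━━┏━━━━━━━━━━━━━━━━━━━━━━━━
━━━━━━━━━━━━━━━━━━━━┓Sokoban                
preadsheet          ┃───────────────────────
────────────────────┨██████                 
:                   ┃    □█                 
     A       B      ┃□    █                 
--------------------┃  █◎ █                 
1      [0]       0  ┃  @█ █                 
2        0       0  ┃ █   █                 
3        0       0  ┃  □◎◎█                 
4        0       0  ┃██████                 
5        0       0  ┃oves: 2  0/3           
6        0       0  ┃                       
7        0       0  ┃                       
8        0Data      ┃                       
9        0       0  ┃                       


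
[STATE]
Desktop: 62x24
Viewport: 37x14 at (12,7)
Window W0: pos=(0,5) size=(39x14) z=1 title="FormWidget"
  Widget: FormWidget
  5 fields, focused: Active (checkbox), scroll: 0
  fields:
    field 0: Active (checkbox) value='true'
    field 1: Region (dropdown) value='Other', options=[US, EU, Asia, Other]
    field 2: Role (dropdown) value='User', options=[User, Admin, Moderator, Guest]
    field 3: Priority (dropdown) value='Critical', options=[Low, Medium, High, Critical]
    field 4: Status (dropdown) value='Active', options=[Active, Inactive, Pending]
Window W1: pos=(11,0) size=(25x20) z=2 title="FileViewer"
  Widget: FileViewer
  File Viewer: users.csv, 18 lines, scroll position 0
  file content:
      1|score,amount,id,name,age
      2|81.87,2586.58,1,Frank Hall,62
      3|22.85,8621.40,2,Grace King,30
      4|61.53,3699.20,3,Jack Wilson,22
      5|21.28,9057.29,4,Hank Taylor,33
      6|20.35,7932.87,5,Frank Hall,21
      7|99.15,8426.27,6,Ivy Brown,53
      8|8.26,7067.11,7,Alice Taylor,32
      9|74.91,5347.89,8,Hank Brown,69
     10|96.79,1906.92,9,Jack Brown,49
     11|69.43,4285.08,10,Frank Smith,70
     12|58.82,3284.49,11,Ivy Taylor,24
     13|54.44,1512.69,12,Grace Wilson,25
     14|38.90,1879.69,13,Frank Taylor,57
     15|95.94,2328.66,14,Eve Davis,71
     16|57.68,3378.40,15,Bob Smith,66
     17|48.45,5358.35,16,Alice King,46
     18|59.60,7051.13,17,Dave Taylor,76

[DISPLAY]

21.28,9057.29,4,Hank T░┃──┨          
20.35,7932.87,5,Frank ░┃  ┃          
99.15,8426.27,6,Ivy Br░┃▼]┃          
8.26,7067.11,7,Alice T░┃▼]┃          
74.91,5347.89,8,Hank B░┃▼]┃          
96.79,1906.92,9,Jack B░┃▼]┃          
69.43,4285.08,10,Frank░┃  ┃          
58.82,3284.49,11,Ivy T░┃  ┃          
54.44,1512.69,12,Grace░┃  ┃          
38.90,1879.69,13,Frank░┃  ┃          
95.94,2328.66,14,Eve D░┃  ┃          
57.68,3378.40,15,Bob S▼┃━━┛          
━━━━━━━━━━━━━━━━━━━━━━━┛             
                                     


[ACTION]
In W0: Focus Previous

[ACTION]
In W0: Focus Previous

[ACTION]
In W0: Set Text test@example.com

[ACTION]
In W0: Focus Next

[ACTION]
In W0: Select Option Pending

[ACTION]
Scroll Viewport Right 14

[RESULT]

,4,Hank T░┃──┨                       
,5,Frank ░┃  ┃                       
,6,Ivy Br░┃▼]┃                       
7,Alice T░┃▼]┃                       
,8,Hank B░┃▼]┃                       
,9,Jack B░┃▼]┃                       
,10,Frank░┃  ┃                       
,11,Ivy T░┃  ┃                       
,12,Grace░┃  ┃                       
,13,Frank░┃  ┃                       
,14,Eve D░┃  ┃                       
,15,Bob S▼┃━━┛                       
━━━━━━━━━━┛                          
                                     


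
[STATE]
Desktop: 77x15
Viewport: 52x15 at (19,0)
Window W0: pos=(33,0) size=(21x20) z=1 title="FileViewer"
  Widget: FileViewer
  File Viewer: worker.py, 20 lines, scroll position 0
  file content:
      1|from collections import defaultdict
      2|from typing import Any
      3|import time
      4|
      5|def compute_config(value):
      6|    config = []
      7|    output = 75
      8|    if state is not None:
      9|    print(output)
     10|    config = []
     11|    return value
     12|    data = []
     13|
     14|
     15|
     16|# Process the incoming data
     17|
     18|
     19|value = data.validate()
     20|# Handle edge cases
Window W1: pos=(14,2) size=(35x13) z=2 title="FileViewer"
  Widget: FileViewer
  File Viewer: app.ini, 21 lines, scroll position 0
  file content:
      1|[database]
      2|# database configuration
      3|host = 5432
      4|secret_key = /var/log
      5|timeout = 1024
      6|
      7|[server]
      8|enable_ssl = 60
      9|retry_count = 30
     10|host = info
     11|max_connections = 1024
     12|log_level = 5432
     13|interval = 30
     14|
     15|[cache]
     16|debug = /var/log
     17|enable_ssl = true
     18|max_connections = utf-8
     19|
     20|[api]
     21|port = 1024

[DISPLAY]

              ┏━━━━━━━━━━━━━━━━━━━┓                 
              ┃ FileViewer        ┃                 
━━━━━━━━━━━━━━━━━━━━━━━━━━━━━┓────┨                 
eViewer                      ┃s i▲┃                 
─────────────────────────────┨ort█┃                 
abase]                      ▲┃   ░┃                 
tabase configuration        █┃   ░┃                 
 = 5432                     ░┃fig░┃                 
et_key = /var/log           ░┃   ░┃                 
out = 1024                  ░┃   ░┃                 
                            ░┃ no░┃                 
ver]                        ░┃t) ░┃                 
le_ssl = 60                 ░┃   ░┃                 
y_count = 30                ▼┃e  ░┃                 
━━━━━━━━━━━━━━━━━━━━━━━━━━━━━┛   ░┃                 


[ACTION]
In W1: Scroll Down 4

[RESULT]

              ┏━━━━━━━━━━━━━━━━━━━┓                 
              ┃ FileViewer        ┃                 
━━━━━━━━━━━━━━━━━━━━━━━━━━━━━┓────┨                 
eViewer                      ┃s i▲┃                 
─────────────────────────────┨ort█┃                 
out = 1024                  ▲┃   ░┃                 
                            ░┃   ░┃                 
ver]                        ░┃fig░┃                 
le_ssl = 60                 █┃   ░┃                 
y_count = 30                ░┃   ░┃                 
 = info                     ░┃ no░┃                 
connections = 1024          ░┃t) ░┃                 
level = 5432                ░┃   ░┃                 
rval = 30                   ▼┃e  ░┃                 
━━━━━━━━━━━━━━━━━━━━━━━━━━━━━┛   ░┃                 


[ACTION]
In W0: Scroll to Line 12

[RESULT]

              ┏━━━━━━━━━━━━━━━━━━━┓                 
              ┃ FileViewer        ┃                 
━━━━━━━━━━━━━━━━━━━━━━━━━━━━━┓────┨                 
eViewer                      ┃fig▲┃                 
─────────────────────────────┨   ░┃                 
out = 1024                  ▲┃   ░┃                 
                            ░┃ no░┃                 
ver]                        ░┃t) ░┃                 
le_ssl = 60                 █┃   ░┃                 
y_count = 30                ░┃e  ░┃                 
 = info                     ░┃   ░┃                 
connections = 1024          ░┃   ░┃                 
level = 5432                ░┃   ░┃                 
rval = 30                   ▼┃   ░┃                 
━━━━━━━━━━━━━━━━━━━━━━━━━━━━━┛nco░┃                 


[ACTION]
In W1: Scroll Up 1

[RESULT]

              ┏━━━━━━━━━━━━━━━━━━━┓                 
              ┃ FileViewer        ┃                 
━━━━━━━━━━━━━━━━━━━━━━━━━━━━━┓────┨                 
eViewer                      ┃fig▲┃                 
─────────────────────────────┨   ░┃                 
et_key = /var/log           ▲┃   ░┃                 
out = 1024                  ░┃ no░┃                 
                            █┃t) ░┃                 
ver]                        ░┃   ░┃                 
le_ssl = 60                 ░┃e  ░┃                 
y_count = 30                ░┃   ░┃                 
 = info                     ░┃   ░┃                 
connections = 1024          ░┃   ░┃                 
level = 5432                ▼┃   ░┃                 
━━━━━━━━━━━━━━━━━━━━━━━━━━━━━┛nco░┃                 


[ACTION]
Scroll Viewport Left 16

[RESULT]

                              ┏━━━━━━━━━━━━━━━━━━━┓ 
                              ┃ FileViewer        ┃ 
           ┏━━━━━━━━━━━━━━━━━━━━━━━━━━━━━━━━━┓────┨ 
           ┃ FileViewer                      ┃fig▲┃ 
           ┠─────────────────────────────────┨   ░┃ 
           ┃secret_key = /var/log           ▲┃   ░┃ 
           ┃timeout = 1024                  ░┃ no░┃ 
           ┃                                █┃t) ░┃ 
           ┃[server]                        ░┃   ░┃ 
           ┃enable_ssl = 60                 ░┃e  ░┃ 
           ┃retry_count = 30                ░┃   ░┃ 
           ┃host = info                     ░┃   ░┃ 
           ┃max_connections = 1024          ░┃   ░┃ 
           ┃log_level = 5432                ▼┃   ░┃ 
           ┗━━━━━━━━━━━━━━━━━━━━━━━━━━━━━━━━━┛nco░┃ 


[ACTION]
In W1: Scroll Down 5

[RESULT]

                              ┏━━━━━━━━━━━━━━━━━━━┓ 
                              ┃ FileViewer        ┃ 
           ┏━━━━━━━━━━━━━━━━━━━━━━━━━━━━━━━━━┓────┨ 
           ┃ FileViewer                      ┃fig▲┃ 
           ┠─────────────────────────────────┨   ░┃ 
           ┃retry_count = 30                ▲┃   ░┃ 
           ┃host = info                     ░┃ no░┃ 
           ┃max_connections = 1024          ░┃t) ░┃ 
           ┃log_level = 5432                ░┃   ░┃ 
           ┃interval = 30                   ░┃e  ░┃ 
           ┃                                █┃   ░┃ 
           ┃[cache]                         ░┃   ░┃ 
           ┃debug = /var/log                ░┃   ░┃ 
           ┃enable_ssl = true               ▼┃   ░┃ 
           ┗━━━━━━━━━━━━━━━━━━━━━━━━━━━━━━━━━┛nco░┃ 


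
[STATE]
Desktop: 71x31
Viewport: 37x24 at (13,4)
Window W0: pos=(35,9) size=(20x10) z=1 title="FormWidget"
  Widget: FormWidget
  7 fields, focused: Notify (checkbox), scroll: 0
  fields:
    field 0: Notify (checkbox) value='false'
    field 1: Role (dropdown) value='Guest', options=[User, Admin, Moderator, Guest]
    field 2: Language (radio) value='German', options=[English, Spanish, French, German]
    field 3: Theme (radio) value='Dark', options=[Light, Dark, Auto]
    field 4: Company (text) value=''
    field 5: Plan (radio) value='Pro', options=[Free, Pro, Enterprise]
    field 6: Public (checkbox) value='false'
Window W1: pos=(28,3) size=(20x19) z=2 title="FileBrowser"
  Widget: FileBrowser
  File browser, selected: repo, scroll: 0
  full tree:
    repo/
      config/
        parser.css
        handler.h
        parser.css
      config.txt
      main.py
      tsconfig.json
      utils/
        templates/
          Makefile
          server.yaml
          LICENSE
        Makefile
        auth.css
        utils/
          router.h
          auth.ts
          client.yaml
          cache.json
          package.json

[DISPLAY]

               ┃ FileBrowser      ┃  
               ┠──────────────────┨  
               ┃> [-] repo/       ┃  
               ┃    [+] config/   ┃  
               ┃    config.txt    ┃  
               ┃    main.py       ┃━━
               ┃    tsconfig.json ┃  
               ┃    [+] utils/    ┃──
               ┃                  ┃  
               ┃                  ┃  
               ┃                  ┃  
               ┃                  ┃  
               ┃                  ┃  
               ┃                  ┃  
               ┃                  ┃━━
               ┃                  ┃  
               ┃                  ┃  
               ┗━━━━━━━━━━━━━━━━━━┛  
                                     
                                     
                                     
                                     
                                     
                                     


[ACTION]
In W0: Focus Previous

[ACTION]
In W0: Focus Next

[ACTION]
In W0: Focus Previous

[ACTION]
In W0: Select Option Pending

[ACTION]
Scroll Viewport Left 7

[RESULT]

                      ┃ FileBrowser  
                      ┠──────────────
                      ┃> [-] repo/   
                      ┃    [+] config
                      ┃    config.txt
                      ┃    main.py   
                      ┃    tsconfig.j
                      ┃    [+] utils/
                      ┃              
                      ┃              
                      ┃              
                      ┃              
                      ┃              
                      ┃              
                      ┃              
                      ┃              
                      ┃              
                      ┗━━━━━━━━━━━━━━
                                     
                                     
                                     
                                     
                                     
                                     


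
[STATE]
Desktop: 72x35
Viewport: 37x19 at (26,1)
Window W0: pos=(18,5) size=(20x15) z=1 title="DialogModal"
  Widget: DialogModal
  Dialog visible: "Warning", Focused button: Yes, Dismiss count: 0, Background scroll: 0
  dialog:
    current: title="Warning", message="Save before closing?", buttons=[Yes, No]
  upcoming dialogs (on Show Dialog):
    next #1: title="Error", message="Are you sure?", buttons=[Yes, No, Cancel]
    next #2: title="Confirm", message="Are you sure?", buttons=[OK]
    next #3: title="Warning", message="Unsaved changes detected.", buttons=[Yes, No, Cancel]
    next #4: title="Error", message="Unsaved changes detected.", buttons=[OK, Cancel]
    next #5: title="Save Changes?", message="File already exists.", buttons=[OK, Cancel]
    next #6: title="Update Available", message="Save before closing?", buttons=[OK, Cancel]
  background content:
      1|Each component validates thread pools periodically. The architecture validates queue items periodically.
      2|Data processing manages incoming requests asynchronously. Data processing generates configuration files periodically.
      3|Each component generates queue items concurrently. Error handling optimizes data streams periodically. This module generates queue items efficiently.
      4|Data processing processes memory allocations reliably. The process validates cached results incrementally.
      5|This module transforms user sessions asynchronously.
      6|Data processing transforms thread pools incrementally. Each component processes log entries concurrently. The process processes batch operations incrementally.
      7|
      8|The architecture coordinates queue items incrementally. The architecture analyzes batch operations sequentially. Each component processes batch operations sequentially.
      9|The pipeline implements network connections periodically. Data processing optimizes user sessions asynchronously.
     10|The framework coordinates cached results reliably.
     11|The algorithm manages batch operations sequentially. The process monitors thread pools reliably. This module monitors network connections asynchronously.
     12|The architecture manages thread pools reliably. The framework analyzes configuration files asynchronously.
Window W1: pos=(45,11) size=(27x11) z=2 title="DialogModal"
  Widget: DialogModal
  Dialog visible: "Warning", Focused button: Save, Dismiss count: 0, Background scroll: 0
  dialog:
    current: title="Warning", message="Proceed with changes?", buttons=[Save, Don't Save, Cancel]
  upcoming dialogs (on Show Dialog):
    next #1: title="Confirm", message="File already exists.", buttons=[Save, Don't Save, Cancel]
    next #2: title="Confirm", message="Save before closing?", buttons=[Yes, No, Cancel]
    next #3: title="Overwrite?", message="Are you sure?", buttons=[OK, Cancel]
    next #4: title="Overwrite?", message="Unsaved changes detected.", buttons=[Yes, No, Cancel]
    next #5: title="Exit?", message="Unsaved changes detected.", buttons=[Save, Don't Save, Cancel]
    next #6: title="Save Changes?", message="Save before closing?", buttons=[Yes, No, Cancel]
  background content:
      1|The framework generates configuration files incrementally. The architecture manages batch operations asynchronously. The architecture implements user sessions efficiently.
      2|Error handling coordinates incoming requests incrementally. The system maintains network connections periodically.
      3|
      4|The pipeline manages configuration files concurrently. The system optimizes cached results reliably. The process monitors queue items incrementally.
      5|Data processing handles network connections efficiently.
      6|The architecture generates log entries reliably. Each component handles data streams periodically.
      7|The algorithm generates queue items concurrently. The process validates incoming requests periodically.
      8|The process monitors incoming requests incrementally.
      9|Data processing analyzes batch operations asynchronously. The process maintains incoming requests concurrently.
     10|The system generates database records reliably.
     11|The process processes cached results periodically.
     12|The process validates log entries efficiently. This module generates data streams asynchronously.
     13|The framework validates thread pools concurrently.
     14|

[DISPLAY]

                                     
                                     
                                     
                                     
━━━━━━━━━━━┓                         
Modal      ┃                         
───────────┨                         
mponent val┃                         
ocessing ma┃                         
mponent gen┃                         
────────┐pr┃       ┏━━━━━━━━━━━━━━━━━
rning   │sf┃       ┃ DialogModal     
 before │tr┃       ┠─────────────────
s]  No  │  ┃       ┃The framework gen
────────┘ c┃       ┃Er┌──────────────
eline imple┃       ┃  │      Warning 
mework coor┃       ┃Th│Proceed with c
orithm mana┃       ┃Da│[Save]  Don't 
━━━━━━━━━━━┛       ┃Th└──────────────


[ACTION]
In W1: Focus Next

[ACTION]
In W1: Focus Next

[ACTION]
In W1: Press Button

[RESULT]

                                     
                                     
                                     
                                     
━━━━━━━━━━━┓                         
Modal      ┃                         
───────────┨                         
mponent val┃                         
ocessing ma┃                         
mponent gen┃                         
────────┐pr┃       ┏━━━━━━━━━━━━━━━━━
rning   │sf┃       ┃ DialogModal     
 before │tr┃       ┠─────────────────
s]  No  │  ┃       ┃The framework gen
────────┘ c┃       ┃Error handling co
eline imple┃       ┃                 
mework coor┃       ┃The pipeline mana
orithm mana┃       ┃Data processing h
━━━━━━━━━━━┛       ┃The architecture 
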